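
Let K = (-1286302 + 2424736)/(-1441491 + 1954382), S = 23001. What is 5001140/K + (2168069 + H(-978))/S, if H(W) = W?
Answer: 297984571372683/132248083 ≈ 2.2532e+6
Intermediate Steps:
K = 1138434/512891 ≈ 2.2196
5001140/K + (2168069 + H(-978))/S = 5001140/(1138434/512891) + (2168069 - 978)/23001 = 5001140*(512891/1138434) + 2167091*(1/23001) = 1282519847870/569217 + 2167091/23001 = 297984571372683/132248083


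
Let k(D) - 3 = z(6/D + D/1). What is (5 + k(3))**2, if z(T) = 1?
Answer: 81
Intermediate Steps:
k(D) = 4 (k(D) = 3 + 1 = 4)
(5 + k(3))**2 = (5 + 4)**2 = 9**2 = 81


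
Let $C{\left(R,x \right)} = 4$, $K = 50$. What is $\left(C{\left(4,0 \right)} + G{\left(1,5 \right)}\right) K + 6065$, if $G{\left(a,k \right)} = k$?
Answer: $6515$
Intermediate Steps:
$\left(C{\left(4,0 \right)} + G{\left(1,5 \right)}\right) K + 6065 = \left(4 + 5\right) 50 + 6065 = 9 \cdot 50 + 6065 = 450 + 6065 = 6515$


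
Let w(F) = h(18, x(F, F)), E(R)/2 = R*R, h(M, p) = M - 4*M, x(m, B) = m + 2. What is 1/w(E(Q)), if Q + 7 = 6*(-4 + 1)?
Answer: -1/54 ≈ -0.018519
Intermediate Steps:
x(m, B) = 2 + m
Q = -25 (Q = -7 + 6*(-4 + 1) = -7 + 6*(-3) = -7 - 18 = -25)
h(M, p) = -3*M
E(R) = 2*R² (E(R) = 2*(R*R) = 2*R²)
w(F) = -54 (w(F) = -3*18 = -54)
1/w(E(Q)) = 1/(-54) = -1/54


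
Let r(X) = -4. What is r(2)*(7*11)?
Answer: -308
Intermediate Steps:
r(2)*(7*11) = -28*11 = -4*77 = -308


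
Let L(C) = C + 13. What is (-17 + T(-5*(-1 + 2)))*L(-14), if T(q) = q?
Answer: 22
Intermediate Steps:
L(C) = 13 + C
(-17 + T(-5*(-1 + 2)))*L(-14) = (-17 - 5*(-1 + 2))*(13 - 14) = (-17 - 5*1)*(-1) = (-17 - 5)*(-1) = -22*(-1) = 22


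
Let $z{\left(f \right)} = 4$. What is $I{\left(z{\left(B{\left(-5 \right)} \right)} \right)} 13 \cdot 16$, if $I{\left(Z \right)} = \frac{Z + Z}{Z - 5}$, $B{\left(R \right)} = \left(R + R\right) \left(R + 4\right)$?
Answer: $-1664$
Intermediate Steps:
$B{\left(R \right)} = 2 R \left(4 + R\right)$
$I{\left(Z \right)} = \frac{2 Z}{-5 + Z}$
$I{\left(z{\left(B{\left(-5 \right)} \right)} \right)} 13 \cdot 16 = 2 \cdot 4 \frac{1}{-5 + 4} \cdot 13 \cdot 16 = 2 \cdot 4 \frac{1}{-1} \cdot 13 \cdot 16 = 2 \cdot 4 \left(-1\right) 13 \cdot 16 = \left(-8\right) 13 \cdot 16 = \left(-104\right) 16 = -1664$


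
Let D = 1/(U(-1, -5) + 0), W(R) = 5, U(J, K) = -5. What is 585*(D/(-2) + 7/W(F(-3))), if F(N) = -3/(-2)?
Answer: 1755/2 ≈ 877.50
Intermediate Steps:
F(N) = 3/2 (F(N) = -3*(-½) = 3/2)
D = -⅕ (D = 1/(-5 + 0) = 1/(-5) = -⅕ ≈ -0.20000)
585*(D/(-2) + 7/W(F(-3))) = 585*(-⅕/(-2) + 7/5) = 585*(-⅕*(-½) + 7*(⅕)) = 585*(⅒ + 7/5) = 585*(3/2) = 1755/2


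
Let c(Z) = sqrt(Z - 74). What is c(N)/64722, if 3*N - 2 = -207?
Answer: I*sqrt(1281)/194166 ≈ 0.00018433*I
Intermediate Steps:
N = -205/3 (N = 2/3 + (1/3)*(-207) = 2/3 - 69 = -205/3 ≈ -68.333)
c(Z) = sqrt(-74 + Z)
c(N)/64722 = sqrt(-74 - 205/3)/64722 = sqrt(-427/3)*(1/64722) = (I*sqrt(1281)/3)*(1/64722) = I*sqrt(1281)/194166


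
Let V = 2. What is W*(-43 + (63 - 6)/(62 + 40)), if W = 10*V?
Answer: -14430/17 ≈ -848.82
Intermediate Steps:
W = 20 (W = 10*2 = 20)
W*(-43 + (63 - 6)/(62 + 40)) = 20*(-43 + (63 - 6)/(62 + 40)) = 20*(-43 + 57/102) = 20*(-43 + 57*(1/102)) = 20*(-43 + 19/34) = 20*(-1443/34) = -14430/17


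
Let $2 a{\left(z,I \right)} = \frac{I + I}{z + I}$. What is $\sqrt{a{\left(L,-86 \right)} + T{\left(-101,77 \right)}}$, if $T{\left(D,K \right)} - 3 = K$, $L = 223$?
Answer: $\frac{\sqrt{1489738}}{137} \approx 8.9091$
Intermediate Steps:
$T{\left(D,K \right)} = 3 + K$
$a{\left(z,I \right)} = \frac{I}{I + z}$ ($a{\left(z,I \right)} = \frac{\left(I + I\right) \frac{1}{z + I}}{2} = \frac{2 I \frac{1}{I + z}}{2} = \frac{I}{I + z}$)
$\sqrt{a{\left(L,-86 \right)} + T{\left(-101,77 \right)}} = \sqrt{- \frac{86}{-86 + 223} + \left(3 + 77\right)} = \sqrt{- \frac{86}{137} + 80} = \sqrt{\frac{10874}{137}} = \frac{\sqrt{1489738}}{137}$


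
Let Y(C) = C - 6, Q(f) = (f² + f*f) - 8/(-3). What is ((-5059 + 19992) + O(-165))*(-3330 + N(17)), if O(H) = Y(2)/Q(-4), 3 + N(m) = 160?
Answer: -1231933115/26 ≈ -4.7382e+7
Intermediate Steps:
N(m) = 157 (N(m) = -3 + 160 = 157)
Q(f) = 8/3 + 2*f² (Q(f) = (f² + f²) - 8*(-⅓) = 2*f² + 8/3 = 8/3 + 2*f²)
Y(C) = -6 + C
O(H) = -3/26 (O(H) = (-6 + 2)/(8/3 + 2*(-4)²) = -4/(8/3 + 2*16) = -4/(8/3 + 32) = -4/104/3 = -4*3/104 = -3/26)
((-5059 + 19992) + O(-165))*(-3330 + N(17)) = ((-5059 + 19992) - 3/26)*(-3330 + 157) = (14933 - 3/26)*(-3173) = (388255/26)*(-3173) = -1231933115/26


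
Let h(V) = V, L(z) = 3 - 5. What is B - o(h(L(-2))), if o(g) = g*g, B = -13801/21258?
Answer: -98833/21258 ≈ -4.6492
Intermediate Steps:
L(z) = -2
B = -13801/21258 (B = -13801*1/21258 = -13801/21258 ≈ -0.64921)
o(g) = g²
B - o(h(L(-2))) = -13801/21258 - 1*(-2)² = -13801/21258 - 1*4 = -13801/21258 - 4 = -98833/21258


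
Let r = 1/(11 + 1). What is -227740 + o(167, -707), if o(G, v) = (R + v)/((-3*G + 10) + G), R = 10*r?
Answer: -442722323/1944 ≈ -2.2774e+5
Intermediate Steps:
r = 1/12 ≈ 0.083333
R = ⅚ (R = 10*(1/12) = ⅚ ≈ 0.83333)
o(G, v) = (⅚ + v)/(10 - 2*G) (o(G, v) = (⅚ + v)/((-3*G + 10) + G) = (⅚ + v)/((10 - 3*G) + G) = (⅚ + v)/(10 - 2*G))
-227740 + o(167, -707) = -227740 + (-5 - 6*(-707))/(12*(-5 + 167)) = -227740 + (1/12)*(-5 + 4242)/162 = -227740 + (1/12)*(1/162)*4237 = -227740 + 4237/1944 = -442722323/1944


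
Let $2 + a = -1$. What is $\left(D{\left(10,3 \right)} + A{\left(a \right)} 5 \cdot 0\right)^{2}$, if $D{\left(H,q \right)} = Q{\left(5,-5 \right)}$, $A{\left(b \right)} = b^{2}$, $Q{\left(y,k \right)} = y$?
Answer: $25$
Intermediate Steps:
$a = -3$ ($a = -2 - 1 = -3$)
$D{\left(H,q \right)} = 5$
$\left(D{\left(10,3 \right)} + A{\left(a \right)} 5 \cdot 0\right)^{2} = \left(5 + \left(-3\right)^{2} \cdot 5 \cdot 0\right)^{2} = \left(5 + 9 \cdot 5 \cdot 0\right)^{2} = \left(5 + 45 \cdot 0\right)^{2} = \left(5 + 0\right)^{2} = 5^{2} = 25$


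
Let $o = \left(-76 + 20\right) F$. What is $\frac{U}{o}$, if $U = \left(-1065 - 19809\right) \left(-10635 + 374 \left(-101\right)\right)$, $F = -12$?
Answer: $\frac{24059273}{16} \approx 1.5037 \cdot 10^{6}$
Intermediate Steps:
$o = 672$ ($o = \left(-76 + 20\right) \left(-12\right) = \left(-56\right) \left(-12\right) = 672$)
$U = 1010489466$ ($U = - 20874 \left(-10635 - 37774\right) = \left(-20874\right) \left(-48409\right) = 1010489466$)
$\frac{U}{o} = \frac{1010489466}{672} = 1010489466 \cdot \frac{1}{672} = \frac{24059273}{16}$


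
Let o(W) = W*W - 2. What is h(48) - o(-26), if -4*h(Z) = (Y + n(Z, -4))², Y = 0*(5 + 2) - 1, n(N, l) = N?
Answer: -4905/4 ≈ -1226.3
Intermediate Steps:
o(W) = -2 + W² (o(W) = W² - 2 = -2 + W²)
Y = -1 (Y = 0*7 - 1 = 0 - 1 = -1)
h(Z) = -(-1 + Z)²/4
h(48) - o(-26) = -(-1 + 48)²/4 - (-2 + (-26)²) = -¼*47² - (-2 + 676) = -¼*2209 - 1*674 = -2209/4 - 674 = -4905/4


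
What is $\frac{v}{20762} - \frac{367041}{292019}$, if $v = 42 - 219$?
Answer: $- \frac{1096027515}{866128354} \approx -1.2654$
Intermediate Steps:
$v = -177$ ($v = 42 - 219 = -177$)
$\frac{v}{20762} - \frac{367041}{292019} = - \frac{177}{20762} - \frac{367041}{292019} = - \frac{1096027515}{866128354}$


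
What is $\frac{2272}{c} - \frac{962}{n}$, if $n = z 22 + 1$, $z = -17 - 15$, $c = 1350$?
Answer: $\frac{39134}{12825} \approx 3.0514$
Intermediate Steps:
$z = -32$ ($z = -17 - 15 = -32$)
$n = -703$ ($n = \left(-32\right) 22 + 1 = -704 + 1 = -703$)
$\frac{2272}{c} - \frac{962}{n} = \frac{2272}{1350} - \frac{962}{-703} = 2272 \cdot \frac{1}{1350} - - \frac{26}{19} = \frac{1136}{675} + \frac{26}{19} = \frac{39134}{12825}$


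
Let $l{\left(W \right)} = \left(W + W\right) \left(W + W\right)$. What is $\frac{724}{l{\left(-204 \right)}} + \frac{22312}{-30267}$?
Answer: $- \frac{102561985}{139954608} \approx -0.73282$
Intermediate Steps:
$l{\left(W \right)} = 4 W^{2}$ ($l{\left(W \right)} = 2 W 2 W = 4 W^{2}$)
$\frac{724}{l{\left(-204 \right)}} + \frac{22312}{-30267} = \frac{724}{4 \left(-204\right)^{2}} + \frac{22312}{-30267} = \frac{724}{4 \cdot 41616} + 22312 \left(- \frac{1}{30267}\right) = \frac{724}{166464} - \frac{22312}{30267} = 724 \cdot \frac{1}{166464} - \frac{22312}{30267} = \frac{181}{41616} - \frac{22312}{30267} = - \frac{102561985}{139954608}$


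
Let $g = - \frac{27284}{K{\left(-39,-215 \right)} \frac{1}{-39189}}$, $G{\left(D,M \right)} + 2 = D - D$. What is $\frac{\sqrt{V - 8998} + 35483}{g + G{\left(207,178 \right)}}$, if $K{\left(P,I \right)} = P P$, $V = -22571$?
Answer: $\frac{17989881}{356409878} + \frac{507 i \sqrt{31569}}{356409878} \approx 0.050475 + 0.00025275 i$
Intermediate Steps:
$K{\left(P,I \right)} = P^{2}$
$G{\left(D,M \right)} = -2$ ($G{\left(D,M \right)} = -2 + \left(D - D\right) = -2 + 0 = -2$)
$g = \frac{356410892}{507}$ ($g = - \frac{27284}{\left(-39\right)^{2} \frac{1}{-39189}} = - \frac{27284}{1521 \left(- \frac{1}{39189}\right)} = - \frac{27284}{- \frac{507}{13063}} = \left(-27284\right) \left(- \frac{13063}{507}\right) = \frac{356410892}{507} \approx 7.0298 \cdot 10^{5}$)
$\frac{\sqrt{V - 8998} + 35483}{g + G{\left(207,178 \right)}} = \frac{\sqrt{-22571 - 8998} + 35483}{\frac{356410892}{507} - 2} = \frac{\sqrt{-31569} + 35483}{\frac{356409878}{507}} = \left(i \sqrt{31569} + 35483\right) \frac{507}{356409878} = \left(35483 + i \sqrt{31569}\right) \frac{507}{356409878} = \frac{17989881}{356409878} + \frac{507 i \sqrt{31569}}{356409878}$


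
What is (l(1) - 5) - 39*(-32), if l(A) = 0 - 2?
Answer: 1241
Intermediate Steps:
l(A) = -2
(l(1) - 5) - 39*(-32) = (-2 - 5) - 39*(-32) = -7 + 1248 = 1241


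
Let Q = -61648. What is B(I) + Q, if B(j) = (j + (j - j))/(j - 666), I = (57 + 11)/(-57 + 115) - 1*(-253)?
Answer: -81807715/1327 ≈ -61649.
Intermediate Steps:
I = 7371/29 (I = 68/58 + 253 = 68*(1/58) + 253 = 34/29 + 253 = 7371/29 ≈ 254.17)
B(j) = j/(-666 + j) (B(j) = (j + 0)/(-666 + j) = j/(-666 + j))
B(I) + Q = 7371/(29*(-666 + 7371/29)) - 61648 = 7371/(29*(-11943/29)) - 61648 = (7371/29)*(-29/11943) - 61648 = -819/1327 - 61648 = -81807715/1327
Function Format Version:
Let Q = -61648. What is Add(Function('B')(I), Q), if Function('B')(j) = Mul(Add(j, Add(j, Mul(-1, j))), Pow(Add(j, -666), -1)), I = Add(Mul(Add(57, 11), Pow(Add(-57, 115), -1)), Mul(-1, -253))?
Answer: Rational(-81807715, 1327) ≈ -61649.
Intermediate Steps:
I = Rational(7371, 29) (I = Add(Mul(68, Pow(58, -1)), 253) = Add(Mul(68, Rational(1, 58)), 253) = Add(Rational(34, 29), 253) = Rational(7371, 29) ≈ 254.17)
Function('B')(j) = Mul(j, Pow(Add(-666, j), -1)) (Function('B')(j) = Mul(Add(j, 0), Pow(Add(-666, j), -1)) = Mul(j, Pow(Add(-666, j), -1)))
Add(Function('B')(I), Q) = Add(Mul(Rational(7371, 29), Pow(Add(-666, Rational(7371, 29)), -1)), -61648) = Add(Mul(Rational(7371, 29), Pow(Rational(-11943, 29), -1)), -61648) = Add(Mul(Rational(7371, 29), Rational(-29, 11943)), -61648) = Add(Rational(-819, 1327), -61648) = Rational(-81807715, 1327)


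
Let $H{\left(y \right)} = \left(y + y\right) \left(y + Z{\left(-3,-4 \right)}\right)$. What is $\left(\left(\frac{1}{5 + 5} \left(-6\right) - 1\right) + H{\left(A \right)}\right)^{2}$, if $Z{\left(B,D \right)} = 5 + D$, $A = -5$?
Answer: $\frac{36864}{25} \approx 1474.6$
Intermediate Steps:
$H{\left(y \right)} = 2 y \left(1 + y\right)$ ($H{\left(y \right)} = \left(y + y\right) \left(y + \left(5 - 4\right)\right) = 2 y \left(y + 1\right) = 2 y \left(1 + y\right)$)
$\left(\left(\frac{1}{5 + 5} \left(-6\right) - 1\right) + H{\left(A \right)}\right)^{2} = \left(\left(\frac{1}{5 + 5} \left(-6\right) - 1\right) + 2 \left(-5\right) \left(1 - 5\right)\right)^{2} = \left(\left(\frac{1}{10} \left(-6\right) - 1\right) + 2 \left(-5\right) \left(-4\right)\right)^{2} = \left(\left(\frac{1}{10} \left(-6\right) - 1\right) + 40\right)^{2} = \left(\left(- \frac{3}{5} - 1\right) + 40\right)^{2} = \left(- \frac{8}{5} + 40\right)^{2} = \left(\frac{192}{5}\right)^{2} = \frac{36864}{25}$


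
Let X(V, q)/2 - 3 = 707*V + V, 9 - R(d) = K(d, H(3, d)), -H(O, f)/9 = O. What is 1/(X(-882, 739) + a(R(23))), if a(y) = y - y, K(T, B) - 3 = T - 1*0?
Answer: -1/1248906 ≈ -8.0070e-7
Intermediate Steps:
H(O, f) = -9*O
K(T, B) = 3 + T (K(T, B) = 3 + (T - 1*0) = 3 + (T + 0) = 3 + T)
R(d) = 6 - d (R(d) = 9 - (3 + d) = 9 + (-3 - d) = 6 - d)
X(V, q) = 6 + 1416*V (X(V, q) = 6 + 2*(707*V + V) = 6 + 2*(708*V) = 6 + 1416*V)
a(y) = 0
1/(X(-882, 739) + a(R(23))) = 1/((6 + 1416*(-882)) + 0) = 1/((6 - 1248912) + 0) = 1/(-1248906 + 0) = 1/(-1248906) = -1/1248906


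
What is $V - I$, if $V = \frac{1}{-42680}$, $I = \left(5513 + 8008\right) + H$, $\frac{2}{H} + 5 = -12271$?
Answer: $- \frac{14636752769}{1082520} \approx -13521.0$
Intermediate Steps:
$H = - \frac{1}{6138}$ ($H = \frac{2}{-5 - 12271} = \frac{2}{-12276} = 2 \left(- \frac{1}{12276}\right) = - \frac{1}{6138} \approx -0.00016292$)
$I = \frac{82991897}{6138}$ ($I = \left(5513 + 8008\right) - \frac{1}{6138} = 13521 - \frac{1}{6138} = \frac{82991897}{6138} \approx 13521.0$)
$V = - \frac{1}{42680} \approx -2.343 \cdot 10^{-5}$
$V - I = - \frac{1}{42680} - \frac{82991897}{6138} = - \frac{14636752769}{1082520}$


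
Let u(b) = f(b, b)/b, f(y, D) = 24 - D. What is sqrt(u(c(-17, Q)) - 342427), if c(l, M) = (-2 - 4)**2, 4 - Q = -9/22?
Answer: I*sqrt(3081846)/3 ≈ 585.17*I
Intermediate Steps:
Q = 97/22 (Q = 4 - (-9)/22 = 4 - 1*(-9/22) = 4 + 9/22 = 97/22 ≈ 4.4091)
c(l, M) = 36 (c(l, M) = (-6)**2 = 36)
u(b) = (24 - b)/b
sqrt(u(c(-17, Q)) - 342427) = sqrt((24 - 1*36)/36 - 342427) = sqrt((24 - 36)/36 - 342427) = sqrt((1/36)*(-12) - 342427) = sqrt(-1/3 - 342427) = sqrt(-1027282/3) = I*sqrt(3081846)/3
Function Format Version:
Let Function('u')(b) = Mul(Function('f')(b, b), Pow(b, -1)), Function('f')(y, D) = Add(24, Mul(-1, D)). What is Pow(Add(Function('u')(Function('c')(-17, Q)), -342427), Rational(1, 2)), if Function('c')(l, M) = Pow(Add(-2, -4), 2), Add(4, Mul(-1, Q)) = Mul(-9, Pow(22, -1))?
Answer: Mul(Rational(1, 3), I, Pow(3081846, Rational(1, 2))) ≈ Mul(585.17, I)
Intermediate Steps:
Q = Rational(97, 22) (Q = Add(4, Mul(-1, Mul(-9, Pow(22, -1)))) = Add(4, Mul(-1, Mul(-9, Rational(1, 22)))) = Add(4, Mul(-1, Rational(-9, 22))) = Add(4, Rational(9, 22)) = Rational(97, 22) ≈ 4.4091)
Function('c')(l, M) = 36 (Function('c')(l, M) = Pow(-6, 2) = 36)
Function('u')(b) = Mul(Pow(b, -1), Add(24, Mul(-1, b))) (Function('u')(b) = Mul(Add(24, Mul(-1, b)), Pow(b, -1)) = Mul(Pow(b, -1), Add(24, Mul(-1, b))))
Pow(Add(Function('u')(Function('c')(-17, Q)), -342427), Rational(1, 2)) = Pow(Add(Mul(Pow(36, -1), Add(24, Mul(-1, 36))), -342427), Rational(1, 2)) = Pow(Add(Mul(Rational(1, 36), Add(24, -36)), -342427), Rational(1, 2)) = Pow(Add(Mul(Rational(1, 36), -12), -342427), Rational(1, 2)) = Pow(Add(Rational(-1, 3), -342427), Rational(1, 2)) = Pow(Rational(-1027282, 3), Rational(1, 2)) = Mul(Rational(1, 3), I, Pow(3081846, Rational(1, 2)))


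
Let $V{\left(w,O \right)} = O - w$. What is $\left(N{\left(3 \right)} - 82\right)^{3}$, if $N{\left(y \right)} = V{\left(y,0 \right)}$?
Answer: $-614125$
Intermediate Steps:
$N{\left(y \right)} = - y$ ($N{\left(y \right)} = 0 - y = - y$)
$\left(N{\left(3 \right)} - 82\right)^{3} = \left(\left(-1\right) 3 - 82\right)^{3} = \left(-3 - 82\right)^{3} = \left(-85\right)^{3} = -614125$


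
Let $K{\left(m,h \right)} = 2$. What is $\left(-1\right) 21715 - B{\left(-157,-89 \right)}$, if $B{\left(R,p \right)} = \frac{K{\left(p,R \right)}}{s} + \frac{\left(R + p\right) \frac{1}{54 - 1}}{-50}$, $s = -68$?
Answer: $- \frac{978263607}{45050} \approx -21715.0$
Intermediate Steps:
$B{\left(R,p \right)} = - \frac{1}{34} - \frac{R}{2650} - \frac{p}{2650}$ ($B{\left(R,p \right)} = \frac{2}{-68} + \frac{\left(R + p\right) \frac{1}{54 - 1}}{-50} = 2 \left(- \frac{1}{68}\right) + \frac{R + p}{53} \left(- \frac{1}{50}\right) = - \frac{1}{34} + \left(R + p\right) \frac{1}{53} \left(- \frac{1}{50}\right) = - \frac{1}{34} + \left(\frac{R}{53} + \frac{p}{53}\right) \left(- \frac{1}{50}\right) = - \frac{1}{34} - \left(\frac{R}{2650} + \frac{p}{2650}\right) = - \frac{1}{34} - \frac{R}{2650} - \frac{p}{2650}$)
$\left(-1\right) 21715 - B{\left(-157,-89 \right)} = \left(-1\right) 21715 - \left(- \frac{1}{34} - - \frac{157}{2650} - - \frac{89}{2650}\right) = -21715 - \left(- \frac{1}{34} + \frac{157}{2650} + \frac{89}{2650}\right) = -21715 - \frac{2857}{45050} = - \frac{978263607}{45050}$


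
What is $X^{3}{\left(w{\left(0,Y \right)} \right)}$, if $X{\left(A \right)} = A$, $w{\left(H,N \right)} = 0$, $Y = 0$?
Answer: $0$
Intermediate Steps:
$X^{3}{\left(w{\left(0,Y \right)} \right)} = 0^{3} = 0$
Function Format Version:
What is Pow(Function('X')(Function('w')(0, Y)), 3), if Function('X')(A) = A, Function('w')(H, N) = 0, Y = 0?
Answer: 0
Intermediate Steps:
Pow(Function('X')(Function('w')(0, Y)), 3) = Pow(0, 3) = 0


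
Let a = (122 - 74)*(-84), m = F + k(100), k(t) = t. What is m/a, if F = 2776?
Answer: -719/1008 ≈ -0.71329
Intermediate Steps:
m = 2876 (m = 2776 + 100 = 2876)
a = -4032 (a = 48*(-84) = -4032)
m/a = 2876/(-4032) = 2876*(-1/4032) = -719/1008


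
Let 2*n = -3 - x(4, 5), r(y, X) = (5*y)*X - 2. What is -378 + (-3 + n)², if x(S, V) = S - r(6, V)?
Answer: 16713/4 ≈ 4178.3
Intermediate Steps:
r(y, X) = -2 + 5*X*y (r(y, X) = 5*X*y - 2 = -2 + 5*X*y)
x(S, V) = 2 + S - 30*V (x(S, V) = S - (-2 + 5*V*6) = S - (-2 + 30*V) = S + (2 - 30*V) = 2 + S - 30*V)
n = 141/2 (n = (-3 - (2 + 4 - 30*5))/2 = (-3 - (2 + 4 - 150))/2 = (-3 - 1*(-144))/2 = (-3 + 144)/2 = (½)*141 = 141/2 ≈ 70.500)
-378 + (-3 + n)² = -378 + (-3 + 141/2)² = -378 + (135/2)² = -378 + 18225/4 = 16713/4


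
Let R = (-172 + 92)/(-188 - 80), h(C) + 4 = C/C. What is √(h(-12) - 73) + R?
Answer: 20/67 + 2*I*√19 ≈ 0.29851 + 8.7178*I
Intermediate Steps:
h(C) = -3 (h(C) = -4 + C/C = -4 + 1 = -3)
R = 20/67 (R = -80/(-268) = -80*(-1/268) = 20/67 ≈ 0.29851)
√(h(-12) - 73) + R = √(-3 - 73) + 20/67 = √(-76) + 20/67 = 2*I*√19 + 20/67 = 20/67 + 2*I*√19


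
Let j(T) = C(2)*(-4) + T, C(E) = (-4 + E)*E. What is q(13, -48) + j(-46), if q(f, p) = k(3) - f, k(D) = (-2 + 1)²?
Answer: -42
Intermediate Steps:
k(D) = 1 (k(D) = (-1)² = 1)
q(f, p) = 1 - f
C(E) = E*(-4 + E)
j(T) = 16 + T (j(T) = (2*(-4 + 2))*(-4) + T = (2*(-2))*(-4) + T = -4*(-4) + T = 16 + T)
q(13, -48) + j(-46) = (1 - 1*13) + (16 - 46) = (1 - 13) - 30 = -12 - 30 = -42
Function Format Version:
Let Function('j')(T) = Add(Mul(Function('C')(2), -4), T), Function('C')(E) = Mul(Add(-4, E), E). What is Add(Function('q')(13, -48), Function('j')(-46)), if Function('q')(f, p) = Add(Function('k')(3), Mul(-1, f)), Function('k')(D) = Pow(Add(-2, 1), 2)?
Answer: -42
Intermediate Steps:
Function('k')(D) = 1 (Function('k')(D) = Pow(-1, 2) = 1)
Function('q')(f, p) = Add(1, Mul(-1, f))
Function('C')(E) = Mul(E, Add(-4, E))
Function('j')(T) = Add(16, T) (Function('j')(T) = Add(Mul(Mul(2, Add(-4, 2)), -4), T) = Add(Mul(Mul(2, -2), -4), T) = Add(Mul(-4, -4), T) = Add(16, T))
Add(Function('q')(13, -48), Function('j')(-46)) = Add(Add(1, Mul(-1, 13)), Add(16, -46)) = Add(Add(1, -13), -30) = Add(-12, -30) = -42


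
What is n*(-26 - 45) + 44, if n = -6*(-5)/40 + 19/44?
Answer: -439/11 ≈ -39.909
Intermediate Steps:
n = 13/11 (n = 30*(1/40) + 19*(1/44) = ¾ + 19/44 = 13/11 ≈ 1.1818)
n*(-26 - 45) + 44 = 13*(-26 - 45)/11 + 44 = (13/11)*(-71) + 44 = -923/11 + 44 = -439/11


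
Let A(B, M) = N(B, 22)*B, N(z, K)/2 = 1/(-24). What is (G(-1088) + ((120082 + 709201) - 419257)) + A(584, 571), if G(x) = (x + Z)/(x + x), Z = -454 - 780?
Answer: 1338169499/3264 ≈ 4.0998e+5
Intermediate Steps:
N(z, K) = -1/12 (N(z, K) = 2/(-24) = 2*(-1/24) = -1/12)
Z = -1234
G(x) = (-1234 + x)/(2*x) (G(x) = (x - 1234)/(x + x) = (-1234 + x)/((2*x)) = (-1234 + x)*(1/(2*x)) = (-1234 + x)/(2*x))
A(B, M) = -B/12
(G(-1088) + ((120082 + 709201) - 419257)) + A(584, 571) = ((½)*(-1234 - 1088)/(-1088) + ((120082 + 709201) - 419257)) - 1/12*584 = ((½)*(-1/1088)*(-2322) + (829283 - 419257)) - 146/3 = (1161/1088 + 410026) - 146/3 = 446109449/1088 - 146/3 = 1338169499/3264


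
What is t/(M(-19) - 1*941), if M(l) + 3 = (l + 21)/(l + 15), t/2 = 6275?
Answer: -25100/1889 ≈ -13.287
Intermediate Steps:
t = 12550 (t = 2*6275 = 12550)
M(l) = -3 + (21 + l)/(15 + l) (M(l) = -3 + (l + 21)/(l + 15) = -3 + (21 + l)/(15 + l))
t/(M(-19) - 1*941) = 12550/(2*(-12 - 1*(-19))/(15 - 19) - 1*941) = 12550/(2*(-12 + 19)/(-4) - 941) = 12550/(2*(-1/4)*7 - 941) = 12550/(-7/2 - 941) = 12550/(-1889/2) = 12550*(-2/1889) = -25100/1889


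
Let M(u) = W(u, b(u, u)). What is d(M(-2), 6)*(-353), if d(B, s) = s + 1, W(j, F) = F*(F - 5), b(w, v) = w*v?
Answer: -2471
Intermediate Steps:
b(w, v) = v*w
W(j, F) = F*(-5 + F)
M(u) = u²*(-5 + u²) (M(u) = (u*u)*(-5 + u*u) = u²*(-5 + u²))
d(B, s) = 1 + s
d(M(-2), 6)*(-353) = (1 + 6)*(-353) = 7*(-353) = -2471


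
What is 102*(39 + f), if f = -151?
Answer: -11424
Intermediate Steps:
102*(39 + f) = 102*(39 - 151) = 102*(-112) = -11424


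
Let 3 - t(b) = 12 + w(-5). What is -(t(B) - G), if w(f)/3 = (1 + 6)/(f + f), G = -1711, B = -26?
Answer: -17041/10 ≈ -1704.1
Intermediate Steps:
w(f) = 21/(2*f) (w(f) = 3*((1 + 6)/(f + f)) = 3*(7/((2*f))) = 3*(7*(1/(2*f))) = 3*(7/(2*f)) = 21/(2*f))
t(b) = -69/10 (t(b) = 3 - (12 + (21/2)/(-5)) = 3 - (12 + (21/2)*(-⅕)) = 3 - (12 - 21/10) = 3 - 1*99/10 = 3 - 99/10 = -69/10)
-(t(B) - G) = -(-69/10 - 1*(-1711)) = -(-69/10 + 1711) = -1*17041/10 = -17041/10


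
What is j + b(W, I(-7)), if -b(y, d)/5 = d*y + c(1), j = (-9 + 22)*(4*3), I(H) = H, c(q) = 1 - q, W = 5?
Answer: 331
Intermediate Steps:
j = 156 (j = 13*12 = 156)
b(y, d) = -5*d*y (b(y, d) = -5*(d*y + (1 - 1*1)) = -5*(d*y + (1 - 1)) = -5*(d*y + 0) = -5*d*y)
j + b(W, I(-7)) = 156 - 5*(-7)*5 = 156 + 175 = 331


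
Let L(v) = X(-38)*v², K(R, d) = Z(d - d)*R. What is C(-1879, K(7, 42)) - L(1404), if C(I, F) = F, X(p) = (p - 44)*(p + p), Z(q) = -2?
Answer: -12284618126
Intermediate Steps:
X(p) = 2*p*(-44 + p) (X(p) = (-44 + p)*(2*p) = 2*p*(-44 + p))
K(R, d) = -2*R
L(v) = 6232*v² (L(v) = (2*(-38)*(-44 - 38))*v² = (2*(-38)*(-82))*v² = 6232*v²)
C(-1879, K(7, 42)) - L(1404) = -2*7 - 6232*1404² = -14 - 6232*1971216 = -14 - 1*12284618112 = -14 - 12284618112 = -12284618126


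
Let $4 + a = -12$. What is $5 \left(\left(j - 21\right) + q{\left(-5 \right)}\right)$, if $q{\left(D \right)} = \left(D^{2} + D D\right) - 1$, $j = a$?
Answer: $60$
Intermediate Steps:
$a = -16$ ($a = -4 - 12 = -16$)
$j = -16$
$q{\left(D \right)} = -1 + 2 D^{2}$ ($q{\left(D \right)} = \left(D^{2} + D^{2}\right) - 1 = 2 D^{2} - 1 = -1 + 2 D^{2}$)
$5 \left(\left(j - 21\right) + q{\left(-5 \right)}\right) = 5 \left(\left(-16 - 21\right) - \left(1 - 2 \left(-5\right)^{2}\right)\right) = 5 \left(-37 + \left(-1 + 2 \cdot 25\right)\right) = 5 \left(-37 + \left(-1 + 50\right)\right) = 5 \left(-37 + 49\right) = 5 \cdot 12 = 60$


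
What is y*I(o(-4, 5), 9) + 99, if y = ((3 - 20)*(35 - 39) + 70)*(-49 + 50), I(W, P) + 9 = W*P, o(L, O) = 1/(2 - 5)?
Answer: -1557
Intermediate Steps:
o(L, O) = -⅓ (o(L, O) = 1/(-3) = -⅓)
I(W, P) = -9 + P*W (I(W, P) = -9 + W*P = -9 + P*W)
y = 138 (y = (-17*(-4) + 70)*1 = (68 + 70)*1 = 138*1 = 138)
y*I(o(-4, 5), 9) + 99 = 138*(-9 + 9*(-⅓)) + 99 = 138*(-9 - 3) + 99 = 138*(-12) + 99 = -1656 + 99 = -1557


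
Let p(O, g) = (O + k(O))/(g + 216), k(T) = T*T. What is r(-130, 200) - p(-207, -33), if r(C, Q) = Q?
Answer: -2014/61 ≈ -33.016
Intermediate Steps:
k(T) = T²
p(O, g) = (O + O²)/(216 + g) (p(O, g) = (O + O²)/(g + 216) = (O + O²)/(216 + g))
r(-130, 200) - p(-207, -33) = 200 - (-207)*(1 - 207)/(216 - 33) = 200 - (-207)*(-206)/183 = 200 - 1*14214/61 = 200 - 14214/61 = -2014/61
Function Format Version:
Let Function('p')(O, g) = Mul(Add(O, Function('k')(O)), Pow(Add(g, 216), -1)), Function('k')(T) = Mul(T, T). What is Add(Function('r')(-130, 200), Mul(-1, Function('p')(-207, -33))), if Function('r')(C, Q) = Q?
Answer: Rational(-2014, 61) ≈ -33.016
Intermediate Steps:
Function('k')(T) = Pow(T, 2)
Function('p')(O, g) = Mul(Pow(Add(216, g), -1), Add(O, Pow(O, 2))) (Function('p')(O, g) = Mul(Add(O, Pow(O, 2)), Pow(Add(g, 216), -1)) = Mul(Add(O, Pow(O, 2)), Pow(Add(216, g), -1)) = Mul(Pow(Add(216, g), -1), Add(O, Pow(O, 2))))
Add(Function('r')(-130, 200), Mul(-1, Function('p')(-207, -33))) = Add(200, Mul(-1, Mul(-207, Pow(Add(216, -33), -1), Add(1, -207)))) = Add(200, Mul(-1, Mul(-207, Pow(183, -1), -206))) = Add(200, Mul(-1, Mul(-207, Rational(1, 183), -206))) = Add(200, Mul(-1, Rational(14214, 61))) = Add(200, Rational(-14214, 61)) = Rational(-2014, 61)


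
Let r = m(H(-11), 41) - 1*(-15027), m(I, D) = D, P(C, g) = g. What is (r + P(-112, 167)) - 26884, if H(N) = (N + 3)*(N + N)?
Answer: -11649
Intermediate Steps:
H(N) = 2*N*(3 + N) (H(N) = (3 + N)*(2*N) = 2*N*(3 + N))
r = 15068 (r = 41 - 1*(-15027) = 41 + 15027 = 15068)
(r + P(-112, 167)) - 26884 = (15068 + 167) - 26884 = 15235 - 26884 = -11649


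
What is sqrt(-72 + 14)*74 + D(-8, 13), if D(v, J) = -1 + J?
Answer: 12 + 74*I*sqrt(58) ≈ 12.0 + 563.57*I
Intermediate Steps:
sqrt(-72 + 14)*74 + D(-8, 13) = sqrt(-72 + 14)*74 + (-1 + 13) = sqrt(-58)*74 + 12 = (I*sqrt(58))*74 + 12 = 74*I*sqrt(58) + 12 = 12 + 74*I*sqrt(58)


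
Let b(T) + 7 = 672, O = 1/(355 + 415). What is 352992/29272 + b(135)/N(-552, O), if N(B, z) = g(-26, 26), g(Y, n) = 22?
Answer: 3403963/80498 ≈ 42.286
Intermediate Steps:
O = 1/770 ≈ 0.0012987
N(B, z) = 22
b(T) = 665 (b(T) = -7 + 672 = 665)
352992/29272 + b(135)/N(-552, O) = 352992/29272 + 665/22 = 352992*(1/29272) + 665*(1/22) = 44124/3659 + 665/22 = 3403963/80498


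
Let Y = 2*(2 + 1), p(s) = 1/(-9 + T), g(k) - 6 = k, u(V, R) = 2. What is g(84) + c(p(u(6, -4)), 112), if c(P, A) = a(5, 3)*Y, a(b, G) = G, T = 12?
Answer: 108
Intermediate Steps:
g(k) = 6 + k
p(s) = 1/3 (p(s) = 1/(-9 + 12) = 1/3)
Y = 6 (Y = 2*3 = 6)
c(P, A) = 18 (c(P, A) = 3*6 = 18)
g(84) + c(p(u(6, -4)), 112) = (6 + 84) + 18 = 90 + 18 = 108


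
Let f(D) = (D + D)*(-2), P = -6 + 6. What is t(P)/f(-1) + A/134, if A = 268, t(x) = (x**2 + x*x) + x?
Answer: 2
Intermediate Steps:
P = 0
f(D) = -4*D (f(D) = (2*D)*(-2) = -4*D)
t(x) = x + 2*x**2 (t(x) = (x**2 + x**2) + x = 2*x**2 + x = x + 2*x**2)
t(P)/f(-1) + A/134 = (0*(1 + 2*0))/((-4*(-1))) + 268/134 = (0*(1 + 0))/4 + 268*(1/134) = (0*1)*(1/4) + 2 = 0*(1/4) + 2 = 0 + 2 = 2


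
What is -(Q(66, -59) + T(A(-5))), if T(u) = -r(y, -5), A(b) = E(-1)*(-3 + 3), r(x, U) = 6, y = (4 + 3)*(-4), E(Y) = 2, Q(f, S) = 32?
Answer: -26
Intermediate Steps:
y = -28 (y = 7*(-4) = -28)
A(b) = 0 (A(b) = 2*(-3 + 3) = 2*0 = 0)
T(u) = -6 (T(u) = -1*6 = -6)
-(Q(66, -59) + T(A(-5))) = -(32 - 6) = -1*26 = -26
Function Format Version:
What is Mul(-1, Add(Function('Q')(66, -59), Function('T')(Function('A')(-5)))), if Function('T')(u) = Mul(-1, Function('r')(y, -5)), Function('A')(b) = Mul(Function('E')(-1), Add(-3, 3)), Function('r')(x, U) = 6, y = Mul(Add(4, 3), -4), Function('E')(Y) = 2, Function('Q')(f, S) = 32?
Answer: -26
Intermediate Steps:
y = -28 (y = Mul(7, -4) = -28)
Function('A')(b) = 0 (Function('A')(b) = Mul(2, Add(-3, 3)) = Mul(2, 0) = 0)
Function('T')(u) = -6 (Function('T')(u) = Mul(-1, 6) = -6)
Mul(-1, Add(Function('Q')(66, -59), Function('T')(Function('A')(-5)))) = Mul(-1, Add(32, -6)) = Mul(-1, 26) = -26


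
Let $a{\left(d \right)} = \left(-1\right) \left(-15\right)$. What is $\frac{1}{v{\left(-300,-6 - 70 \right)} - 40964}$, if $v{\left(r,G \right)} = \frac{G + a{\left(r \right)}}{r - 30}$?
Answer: $- \frac{330}{13518059} \approx -2.4412 \cdot 10^{-5}$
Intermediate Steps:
$a{\left(d \right)} = 15$
$v{\left(r,G \right)} = \frac{15 + G}{-30 + r}$ ($v{\left(r,G \right)} = \frac{G + 15}{r - 30} = \frac{15 + G}{-30 + r}$)
$\frac{1}{v{\left(-300,-6 - 70 \right)} - 40964} = \frac{1}{\frac{15 - 76}{-30 - 300} - 40964} = \frac{1}{\frac{15 - 76}{-330} - 40964} = \frac{1}{\left(- \frac{1}{330}\right) \left(-61\right) - 40964} = \frac{1}{\frac{61}{330} - 40964} = \frac{1}{- \frac{13518059}{330}} = - \frac{330}{13518059}$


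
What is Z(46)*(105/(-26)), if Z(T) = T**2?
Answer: -111090/13 ≈ -8545.4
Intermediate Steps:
Z(46)*(105/(-26)) = 46**2*(105/(-26)) = 2116*(105*(-1/26)) = 2116*(-105/26) = -111090/13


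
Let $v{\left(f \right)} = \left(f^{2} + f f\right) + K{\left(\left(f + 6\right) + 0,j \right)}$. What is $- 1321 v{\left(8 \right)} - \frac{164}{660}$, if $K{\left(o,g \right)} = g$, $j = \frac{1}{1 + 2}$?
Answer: $- \frac{9324072}{55} \approx -1.6953 \cdot 10^{5}$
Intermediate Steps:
$j = \frac{1}{3} \approx 0.33333$
$v{\left(f \right)} = \frac{1}{3} + 2 f^{2}$ ($v{\left(f \right)} = \left(f^{2} + f f\right) + \frac{1}{3} = \left(f^{2} + f^{2}\right) + \frac{1}{3} = 2 f^{2} + \frac{1}{3} = \frac{1}{3} + 2 f^{2}$)
$- 1321 v{\left(8 \right)} - \frac{164}{660} = - 1321 \left(\frac{1}{3} + 2 \cdot 8^{2}\right) - \frac{164}{660} = - 1321 \left(\frac{1}{3} + 2 \cdot 64\right) - \frac{41}{165} = - 1321 \left(\frac{1}{3} + 128\right) - \frac{41}{165} = \left(-1321\right) \frac{385}{3} - \frac{41}{165} = - \frac{508585}{3} - \frac{41}{165} = - \frac{9324072}{55}$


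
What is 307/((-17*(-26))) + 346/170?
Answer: 6033/2210 ≈ 2.7299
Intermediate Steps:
307/((-17*(-26))) + 346/170 = 307/442 + 346*(1/170) = 307*(1/442) + 173/85 = 307/442 + 173/85 = 6033/2210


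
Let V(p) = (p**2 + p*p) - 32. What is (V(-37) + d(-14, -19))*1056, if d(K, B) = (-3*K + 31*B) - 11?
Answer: 2268288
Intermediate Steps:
d(K, B) = -11 - 3*K + 31*B
V(p) = -32 + 2*p**2 (V(p) = (p**2 + p**2) - 32 = 2*p**2 - 32 = -32 + 2*p**2)
(V(-37) + d(-14, -19))*1056 = ((-32 + 2*(-37)**2) + (-11 - 3*(-14) + 31*(-19)))*1056 = ((-32 + 2*1369) + (-11 + 42 - 589))*1056 = ((-32 + 2738) - 558)*1056 = (2706 - 558)*1056 = 2148*1056 = 2268288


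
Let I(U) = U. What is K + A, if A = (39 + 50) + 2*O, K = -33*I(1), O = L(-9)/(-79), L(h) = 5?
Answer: 4414/79 ≈ 55.873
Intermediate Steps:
O = -5/79 (O = 5/(-79) = 5*(-1/79) = -5/79 ≈ -0.063291)
K = -33 (K = -33*1 = -33)
A = 7021/79 (A = (39 + 50) + 2*(-5/79) = 89 - 10/79 = 7021/79 ≈ 88.873)
K + A = -33 + 7021/79 = 4414/79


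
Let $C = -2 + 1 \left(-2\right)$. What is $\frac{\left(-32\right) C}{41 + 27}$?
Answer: $\frac{32}{17} \approx 1.8824$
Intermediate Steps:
$C = -4$ ($C = -2 - 2 = -4$)
$\frac{\left(-32\right) C}{41 + 27} = \frac{\left(-32\right) \left(-4\right)}{41 + 27} = \frac{128}{68} = 128 \cdot \frac{1}{68} = \frac{32}{17}$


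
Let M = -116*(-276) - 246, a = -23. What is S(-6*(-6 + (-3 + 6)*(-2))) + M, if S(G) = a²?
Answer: 32299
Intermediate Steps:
M = 31770 (M = 32016 - 246 = 31770)
S(G) = 529 (S(G) = (-23)² = 529)
S(-6*(-6 + (-3 + 6)*(-2))) + M = 529 + 31770 = 32299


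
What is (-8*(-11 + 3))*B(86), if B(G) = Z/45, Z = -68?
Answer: -4352/45 ≈ -96.711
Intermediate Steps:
B(G) = -68/45
(-8*(-11 + 3))*B(86) = -8*(-11 + 3)*(-68/45) = -8*(-8)*(-68/45) = 64*(-68/45) = -4352/45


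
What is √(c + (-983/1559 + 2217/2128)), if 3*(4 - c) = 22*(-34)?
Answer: √1570922842005237/2488164 ≈ 15.929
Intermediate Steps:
c = 760/3 (c = 4 - 22*(-34)/3 = 4 - ⅓*(-748) = 4 + 748/3 = 760/3 ≈ 253.33)
√(c + (-983/1559 + 2217/2128)) = √(760/3 + (-983/1559 + 2217/2128)) = √(760/3 + 1364479/3317552) = √(2525432957/9952656) = √1570922842005237/2488164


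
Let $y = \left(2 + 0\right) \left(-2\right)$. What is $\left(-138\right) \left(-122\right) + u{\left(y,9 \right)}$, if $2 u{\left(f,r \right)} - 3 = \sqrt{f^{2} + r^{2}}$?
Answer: $\frac{33675}{2} + \frac{\sqrt{97}}{2} \approx 16842.0$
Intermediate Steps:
$y = -4$ ($y = 2 \left(-2\right) = -4$)
$u{\left(f,r \right)} = \frac{3}{2} + \frac{\sqrt{f^{2} + r^{2}}}{2}$
$\left(-138\right) \left(-122\right) + u{\left(y,9 \right)} = \left(-138\right) \left(-122\right) + \left(\frac{3}{2} + \frac{\sqrt{\left(-4\right)^{2} + 9^{2}}}{2}\right) = 16836 + \left(\frac{3}{2} + \frac{\sqrt{16 + 81}}{2}\right) = 16836 + \left(\frac{3}{2} + \frac{\sqrt{97}}{2}\right) = \frac{33675}{2} + \frac{\sqrt{97}}{2}$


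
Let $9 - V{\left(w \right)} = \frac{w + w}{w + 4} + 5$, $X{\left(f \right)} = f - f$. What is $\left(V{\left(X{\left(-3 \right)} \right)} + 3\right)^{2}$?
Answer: $49$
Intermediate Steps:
$X{\left(f \right)} = 0$
$V{\left(w \right)} = 4 - \frac{2 w}{4 + w}$ ($V{\left(w \right)} = 9 - \left(\frac{w + w}{w + 4} + 5\right) = 9 - \left(\frac{2 w}{4 + w} + 5\right) = 9 - \left(5 + \frac{2 w}{4 + w}\right) = 4 - \frac{2 w}{4 + w}$)
$\left(V{\left(X{\left(-3 \right)} \right)} + 3\right)^{2} = \left(\frac{2 \left(8 + 0\right)}{4 + 0} + 3\right)^{2} = \left(2 \cdot \frac{1}{4} \cdot 8 + 3\right)^{2} = \left(4 + 3\right)^{2} = 7^{2} = 49$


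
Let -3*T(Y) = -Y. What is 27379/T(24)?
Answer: 27379/8 ≈ 3422.4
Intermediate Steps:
T(Y) = Y/3 (T(Y) = -(-1)*1*Y/3 = -(-1)*Y/3 = Y/3)
27379/T(24) = 27379/(((⅓)*24)) = 27379/8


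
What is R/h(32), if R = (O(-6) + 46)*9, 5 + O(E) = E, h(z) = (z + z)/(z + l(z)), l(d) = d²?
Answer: 10395/2 ≈ 5197.5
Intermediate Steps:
h(z) = 2*z/(z + z²) (h(z) = (z + z)/(z + z²) = (2*z)/(z + z²) = 2*z/(z + z²))
O(E) = -5 + E
R = 315 (R = ((-5 - 6) + 46)*9 = (-11 + 46)*9 = 35*9 = 315)
R/h(32) = 315/((2/(1 + 32))) = 315/((2/33)) = 315/((2*(1/33))) = 315/(2/33) = 315*(33/2) = 10395/2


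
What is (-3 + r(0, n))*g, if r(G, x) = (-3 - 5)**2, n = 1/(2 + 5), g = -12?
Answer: -732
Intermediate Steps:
n = 1/7 ≈ 0.14286
r(G, x) = 64 (r(G, x) = (-8)**2 = 64)
(-3 + r(0, n))*g = (-3 + 64)*(-12) = 61*(-12) = -732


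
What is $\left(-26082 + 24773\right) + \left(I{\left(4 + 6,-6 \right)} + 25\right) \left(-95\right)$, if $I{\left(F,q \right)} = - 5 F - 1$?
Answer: $1161$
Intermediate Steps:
$I{\left(F,q \right)} = -1 - 5 F$
$\left(-26082 + 24773\right) + \left(I{\left(4 + 6,-6 \right)} + 25\right) \left(-95\right) = \left(-26082 + 24773\right) + \left(\left(-1 - 5 \left(4 + 6\right)\right) + 25\right) \left(-95\right) = -1309 + \left(\left(-1 - 50\right) + 25\right) \left(-95\right) = -1309 + \left(-51 + 25\right) \left(-95\right) = -1309 - -2470 = -1309 + 2470 = 1161$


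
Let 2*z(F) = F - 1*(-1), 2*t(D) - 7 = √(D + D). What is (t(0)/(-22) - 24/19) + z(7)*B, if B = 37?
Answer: 122539/836 ≈ 146.58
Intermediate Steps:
t(D) = 7/2 + √2*√D/2 (t(D) = 7/2 + √(D + D)/2 = 7/2 + √(2*D)/2 = 7/2 + (√2*√D)/2 = 7/2 + √2*√D/2)
z(F) = ½ + F/2 (z(F) = (F - 1*(-1))/2 = (F + 1)/2 = (1 + F)/2 = ½ + F/2)
(t(0)/(-22) - 24/19) + z(7)*B = ((7/2 + √2*√0/2)/(-22) - 24/19) + (½ + (½)*7)*37 = ((7/2 + (½)*√2*0)*(-1/22) - 24*1/19) + (½ + 7/2)*37 = ((7/2 + 0)*(-1/22) - 24/19) + 4*37 = ((7/2)*(-1/22) - 24/19) + 148 = (-7/44 - 24/19) + 148 = -1189/836 + 148 = 122539/836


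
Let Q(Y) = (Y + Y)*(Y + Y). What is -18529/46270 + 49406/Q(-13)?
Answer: 40598036/558545 ≈ 72.685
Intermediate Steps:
Q(Y) = 4*Y² (Q(Y) = (2*Y)*(2*Y) = 4*Y²)
-18529/46270 + 49406/Q(-13) = -18529/46270 + 49406/((4*(-13)²)) = -18529*1/46270 + 49406/((4*169)) = -2647/6610 + 49406/676 = -2647/6610 + 49406*(1/676) = -2647/6610 + 24703/338 = 40598036/558545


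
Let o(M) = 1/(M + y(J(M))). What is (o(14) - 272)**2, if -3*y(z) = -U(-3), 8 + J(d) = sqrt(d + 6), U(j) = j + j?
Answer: 10647169/144 ≈ 73939.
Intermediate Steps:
U(j) = 2*j
J(d) = -8 + sqrt(6 + d) (J(d) = -8 + sqrt(d + 6) = -8 + sqrt(6 + d))
y(z) = -2 (y(z) = -(-1)*2*(-3)/3 = -(-1)*(-6)/3 = -1/3*6 = -2)
o(M) = 1/(-2 + M) (o(M) = 1/(M - 2) = 1/(-2 + M))
(o(14) - 272)**2 = (1/(-2 + 14) - 272)**2 = (1/12 - 272)**2 = (-3263/12)**2 = 10647169/144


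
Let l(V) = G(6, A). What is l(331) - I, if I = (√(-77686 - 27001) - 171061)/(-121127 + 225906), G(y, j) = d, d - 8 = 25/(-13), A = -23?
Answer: 10501334/1362127 - I*√104687/104779 ≈ 7.7095 - 0.003088*I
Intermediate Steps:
d = 79/13 (d = 8 + 25/(-13) = 8 + 25*(-1/13) = 8 - 25/13 = 79/13 ≈ 6.0769)
G(y, j) = 79/13
l(V) = 79/13
I = -171061/104779 + I*√104687/104779 (I = (√(-104687) - 171061)/104779 = (I*√104687 - 171061)*(1/104779) = (-171061 + I*√104687)*(1/104779) = -171061/104779 + I*√104687/104779 ≈ -1.6326 + 0.003088*I)
l(331) - I = 79/13 - (-171061/104779 + I*√104687/104779) = 79/13 + (171061/104779 - I*√104687/104779) = 10501334/1362127 - I*√104687/104779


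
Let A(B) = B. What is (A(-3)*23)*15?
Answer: -1035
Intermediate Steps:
(A(-3)*23)*15 = -3*23*15 = -69*15 = -1035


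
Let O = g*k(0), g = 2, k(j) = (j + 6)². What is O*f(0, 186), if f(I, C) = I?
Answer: 0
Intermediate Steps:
k(j) = (6 + j)²
O = 72 (O = 2*(6 + 0)² = 2*6² = 2*36 = 72)
O*f(0, 186) = 72*0 = 0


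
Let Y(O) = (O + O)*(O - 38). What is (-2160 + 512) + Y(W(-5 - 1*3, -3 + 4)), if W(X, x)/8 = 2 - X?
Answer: 5072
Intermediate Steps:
W(X, x) = 16 - 8*X (W(X, x) = 8*(2 - X) = 16 - 8*X)
Y(O) = 2*O*(-38 + O) (Y(O) = (2*O)*(-38 + O) = 2*O*(-38 + O))
(-2160 + 512) + Y(W(-5 - 1*3, -3 + 4)) = (-2160 + 512) + 2*(16 - 8*(-5 - 1*3))*(-38 + (16 - 8*(-5 - 1*3))) = -1648 + 2*(16 - 8*(-5 - 3))*(-38 + (16 - 8*(-5 - 3))) = -1648 + 2*(16 - 8*(-8))*(-38 + (16 - 8*(-8))) = -1648 + 2*(16 + 64)*(-38 + (16 + 64)) = -1648 + 2*80*(-38 + 80) = -1648 + 2*80*42 = -1648 + 6720 = 5072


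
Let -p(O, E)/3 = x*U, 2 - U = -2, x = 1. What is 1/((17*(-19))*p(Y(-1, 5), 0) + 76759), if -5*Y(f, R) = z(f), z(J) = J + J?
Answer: 1/80635 ≈ 1.2402e-5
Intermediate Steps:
U = 4 (U = 2 - 1*(-2) = 2 + 2 = 4)
z(J) = 2*J
Y(f, R) = -2*f/5
p(O, E) = -12 (p(O, E) = -3*4 = -12)
1/((17*(-19))*p(Y(-1, 5), 0) + 76759) = 1/((17*(-19))*(-12) + 76759) = 1/(-323*(-12) + 76759) = 1/(3876 + 76759) = 1/80635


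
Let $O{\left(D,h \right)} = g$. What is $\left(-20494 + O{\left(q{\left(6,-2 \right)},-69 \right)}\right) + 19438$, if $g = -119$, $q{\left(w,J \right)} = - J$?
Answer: $-1175$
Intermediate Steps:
$O{\left(D,h \right)} = -119$
$\left(-20494 + O{\left(q{\left(6,-2 \right)},-69 \right)}\right) + 19438 = \left(-20494 - 119\right) + 19438 = -20613 + 19438 = -1175$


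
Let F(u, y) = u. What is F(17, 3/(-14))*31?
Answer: 527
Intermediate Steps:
F(17, 3/(-14))*31 = 17*31 = 527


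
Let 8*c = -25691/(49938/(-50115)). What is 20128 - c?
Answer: 2251237349/133168 ≈ 16905.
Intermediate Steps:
c = 429168155/133168 (c = (-25691/(49938/(-50115)))/8 = (-25691/(49938*(-1/50115)))/8 = (-25691/(-16646/16705))/8 = (-25691*(-16705/16646))/8 = (⅛)*(429168155/16646) = 429168155/133168 ≈ 3222.8)
20128 - c = 20128 - 1*429168155/133168 = 20128 - 429168155/133168 = 2251237349/133168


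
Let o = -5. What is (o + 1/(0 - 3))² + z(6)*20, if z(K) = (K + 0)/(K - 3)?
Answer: 616/9 ≈ 68.444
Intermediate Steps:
z(K) = K/(-3 + K)
(o + 1/(0 - 3))² + z(6)*20 = (-5 + 1/(0 - 3))² + (6/(-3 + 6))*20 = (-5 + 1/(-3))² + (6/3)*20 = (-5 - ⅓)² + (6*(⅓))*20 = (-16/3)² + 2*20 = 256/9 + 40 = 616/9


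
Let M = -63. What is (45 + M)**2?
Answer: 324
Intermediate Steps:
(45 + M)**2 = (45 - 63)**2 = (-18)**2 = 324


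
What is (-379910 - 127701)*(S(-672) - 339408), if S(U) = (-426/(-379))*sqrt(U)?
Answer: 172287234288 - 864969144*I*sqrt(42)/379 ≈ 1.7229e+11 - 1.4791e+7*I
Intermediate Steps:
S(U) = 426*sqrt(U)/379 (S(U) = (-426*(-1/379))*sqrt(U) = 426*sqrt(U)/379)
(-379910 - 127701)*(S(-672) - 339408) = (-379910 - 127701)*(426*sqrt(-672)/379 - 339408) = -507611*(426*(4*I*sqrt(42))/379 - 339408) = -507611*(1704*I*sqrt(42)/379 - 339408) = -507611*(-339408 + 1704*I*sqrt(42)/379) = 172287234288 - 864969144*I*sqrt(42)/379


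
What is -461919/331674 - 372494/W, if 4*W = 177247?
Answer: -27431431277/2799439118 ≈ -9.7989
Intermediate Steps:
W = 177247/4 (W = (1/4)*177247 = 177247/4 ≈ 44312.)
-461919/331674 - 372494/W = -461919/331674 - 372494/177247/4 = -461919*1/331674 - 372494*4/177247 = -153973/110558 - 1489976/177247 = -27431431277/2799439118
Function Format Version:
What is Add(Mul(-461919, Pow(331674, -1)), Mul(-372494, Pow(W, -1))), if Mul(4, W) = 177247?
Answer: Rational(-27431431277, 2799439118) ≈ -9.7989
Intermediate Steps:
W = Rational(177247, 4) (W = Mul(Rational(1, 4), 177247) = Rational(177247, 4) ≈ 44312.)
Add(Mul(-461919, Pow(331674, -1)), Mul(-372494, Pow(W, -1))) = Add(Mul(-461919, Pow(331674, -1)), Mul(-372494, Pow(Rational(177247, 4), -1))) = Add(Mul(-461919, Rational(1, 331674)), Mul(-372494, Rational(4, 177247))) = Add(Rational(-153973, 110558), Rational(-1489976, 177247)) = Rational(-27431431277, 2799439118)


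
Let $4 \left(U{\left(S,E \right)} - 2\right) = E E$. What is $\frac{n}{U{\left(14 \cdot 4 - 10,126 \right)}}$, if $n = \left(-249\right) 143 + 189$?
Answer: $- \frac{35418}{3971} \approx -8.9192$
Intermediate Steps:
$U{\left(S,E \right)} = 2 + \frac{E^{2}}{4}$ ($U{\left(S,E \right)} = 2 + \frac{E E}{4} = 2 + \frac{E^{2}}{4}$)
$n = -35418$ ($n = -35607 + 189 = -35418$)
$\frac{n}{U{\left(14 \cdot 4 - 10,126 \right)}} = - \frac{35418}{2 + \frac{126^{2}}{4}} = - \frac{35418}{2 + \frac{1}{4} \cdot 15876} = - \frac{35418}{2 + 3969} = - \frac{35418}{3971}$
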